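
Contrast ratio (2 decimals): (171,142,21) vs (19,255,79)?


Linearize each sRGB channel c=v/255: c/12.92 if c ≤ 0.04045 else ((c+0.055)/1.055)^2.4
L = 0.2126×R_lin + 0.7152×G_lin + 0.0722×B_lin
Color 1 (171,142,21):
  R=171: 171/255≈0.6706 > 0.04045 → ((0.6706+0.055)/1.055)^2.4 ≈ 0.40724
  G=142: 142/255≈0.5569 > 0.04045 → ((0.5569+0.055)/1.055)^2.4 ≈ 0.27050
  B=21: 21/255≈0.0824 > 0.04045 → ((0.0824+0.055)/1.055)^2.4 ≈ 0.00750
  L1 = 0.2126×0.40724 + 0.7152×0.27050 + 0.0722×0.00750 ≈ 0.28058
Color 2 (19,255,79):
  R=19: 19/255≈0.0745 > 0.04045 → ((0.0745+0.055)/1.055)^2.4 ≈ 0.00651
  G=255: 255/255≈1.0000 > 0.04045 → ((1.0000+0.055)/1.055)^2.4 ≈ 1.00000
  B=79: 79/255≈0.3098 > 0.04045 → ((0.3098+0.055)/1.055)^2.4 ≈ 0.07819
  L2 = 0.2126×0.00651 + 0.7152×1.00000 + 0.0722×0.07819 ≈ 0.72223
Lighter = 0.72223, Darker = 0.28058
Ratio = (L_lighter + 0.05) / (L_darker + 0.05)
Ratio = (0.72223 + 0.05) / (0.28058 + 0.05) = 0.77223 / 0.33058 ≈ 2.3360
Ratio ≈ 2.34:1


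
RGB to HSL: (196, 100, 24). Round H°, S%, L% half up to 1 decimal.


Normalize: R'=196/255≈0.7686, G'=100/255≈0.3922, B'=24/255≈0.0941
Max=196/255, Min=24/255, Δ=Max-Min=172/255
L = (Max+Min)/2 = (196+24)/510 = 220/510 = 0.43137… → L = 43.1%
L ≤ 0.5 → S = Δ/(Max+Min) = 172/(196+24) = 172/220 = 0.78181… → S = 78.2%
(the 1/255 factors cancel in S and H, so raw channel differences can be used)
Max is R' → H = 60 × (((G-B)/Δ) mod 6) = 60 × (((100-24)/172) mod 6)
  76/172 = 0.4418…
  H = 60 × 0.4418… = 26.511…° → H = 26.5°
= HSL(26.5°, 78.2%, 43.1%)


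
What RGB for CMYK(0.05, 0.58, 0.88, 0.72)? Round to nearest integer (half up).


R = 255 × (1-C) × (1-K) = 255 × 0.95 × 0.28 = 67.83 → 68
G = 255 × (1-M) × (1-K) = 255 × 0.42 × 0.28 = 29.988 → 30
B = 255 × (1-Y) × (1-K) = 255 × 0.12 × 0.28 = 8.568 → 9
= RGB(68, 30, 9)


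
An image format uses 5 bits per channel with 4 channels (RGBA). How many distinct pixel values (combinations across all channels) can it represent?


Total bits = 5 bits/channel × 4 channels = 20 bits
Distinct pixel values = 2^20
= 1,048,576 pixel values


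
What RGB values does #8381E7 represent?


83 → 131 (R)
81 → 129 (G)
E7 → 231 (B)
= RGB(131, 129, 231)


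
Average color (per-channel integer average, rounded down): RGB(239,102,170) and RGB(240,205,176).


Midpoint: each channel = ⌊(C₁+C₂)/2⌋
R: ⌊(239+240)/2⌋ = 239
G: ⌊(102+205)/2⌋ = 153
B: ⌊(170+176)/2⌋ = 173
= RGB(239, 153, 173)


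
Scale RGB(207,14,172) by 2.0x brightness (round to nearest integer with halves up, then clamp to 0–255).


Multiply each channel by 2.0, round half up, clamp to [0, 255]
R: 207×2.0 = 414 → clamp → 255
G: 14×2.0 = 28
B: 172×2.0 = 344 → clamp → 255
= RGB(255, 28, 255)


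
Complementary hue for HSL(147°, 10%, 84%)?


Complement = opposite side of color wheel = hue + 180°
H' = (147 + 180) mod 360 = 327°
S and L unchanged.
= HSL(327°, 10%, 84%)


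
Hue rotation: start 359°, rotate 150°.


New hue = (H + rotation) mod 360
New hue = (359 + 150) mod 360
= 509 mod 360
= 149°


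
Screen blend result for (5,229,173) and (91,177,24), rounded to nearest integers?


Screen: C = 255 - (255-A)×(255-B)/255, rounded to nearest integer
R: 255 - (255-5)×(255-91)/255 = 255 - 41000/255 ≈ 255 - 160.784 = 94.216 → 94
G: 255 - (255-229)×(255-177)/255 = 255 - 2028/255 ≈ 255 - 7.953 = 247.047 → 247
B: 255 - (255-173)×(255-24)/255 = 255 - 18942/255 ≈ 255 - 74.282 = 180.718 → 181
= RGB(94, 247, 181)


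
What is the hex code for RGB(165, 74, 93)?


R = 165 → A5 (hex)
G = 74 → 4A (hex)
B = 93 → 5D (hex)
Hex = #A54A5D


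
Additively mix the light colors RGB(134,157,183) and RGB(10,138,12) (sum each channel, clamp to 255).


Additive: each channel = min(255, C₁+C₂)
R: 134+10 = 144 → 144
G: 157+138 = 295 → 255
B: 183+12 = 195 → 195
= RGB(144, 255, 195)


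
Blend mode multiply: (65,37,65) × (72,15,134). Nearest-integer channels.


Multiply: C = A×B/255, rounded to nearest integer
R: 65×72/255 = 4680/255 ≈ 18.353 → 18
G: 37×15/255 = 555/255 ≈ 2.176 → 2
B: 65×134/255 = 8710/255 ≈ 34.157 → 34
= RGB(18, 2, 34)


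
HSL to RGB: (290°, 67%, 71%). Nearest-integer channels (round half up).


H=290°, S=0.67, L=0.71
C = (1-|2L-1|)×S = (1-|0.42|)×0.67 = 0.3886
H' = H/60 = 290/60 ≈ 4.8333; X = C×(1-|H' mod 2 - 1|) ≈ 0.3238
m = L - C/2 = 0.71 - 0.1943 = 0.5157
Sector ⌊H'⌋ = 4 → (R',G',B') = (≈0.3238, 0.0, 0.3886)
RGB = ((R'+m)×255, (G'+m)×255, (B'+m)×255) = (214.081, 131.5035, 230.5965)
Round half up → RGB(214, 132, 231)


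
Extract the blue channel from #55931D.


Color: #55931D
R = 55 = 85
G = 93 = 147
B = 1D = 29
Blue = 29


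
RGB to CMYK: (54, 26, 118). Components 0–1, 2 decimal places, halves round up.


R'=54/255≈0.2118, G'=26/255≈0.1020, B'=118/255≈0.4627
K = 1 - max(R',G',B') = 1 - 118/255 = 137/255 = 0.53725… → 0.54
(1-R'-K)/(1-K) simplifies to (max-R)/max with max = 118:
C = (118-54)/118 = 64/118 = 0.54237… → 0.54
M = (118-26)/118 = 92/118 = 0.77966… → 0.78
Y = (118-118)/118 = 0/118 = 0 → 0.00
= CMYK(0.54, 0.78, 0.00, 0.54)


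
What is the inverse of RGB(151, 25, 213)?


Invert: (255-R, 255-G, 255-B)
R: 255-151 = 104
G: 255-25 = 230
B: 255-213 = 42
= RGB(104, 230, 42)


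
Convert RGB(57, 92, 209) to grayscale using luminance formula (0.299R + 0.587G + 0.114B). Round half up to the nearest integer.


Gray = 0.299×R + 0.587×G + 0.114×B
Gray = 0.299×57 + 0.587×92 + 0.114×209
Gray = 17.043 + 54.004 + 23.826
Gray = 94.873 → round half up → 95
Gray = 95


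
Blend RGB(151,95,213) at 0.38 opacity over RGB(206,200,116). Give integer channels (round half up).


C = α×F + (1-α)×B, with 1-α = 0.62
R: 0.38×151 + 0.62×206 = 57.38 + 127.72 = 185.10 → 185
G: 0.38×95 + 0.62×200 = 36.10 + 124.00 = 160.10 → 160
B: 0.38×213 + 0.62×116 = 80.94 + 71.92 = 152.86 → 153
= RGB(185, 160, 153)


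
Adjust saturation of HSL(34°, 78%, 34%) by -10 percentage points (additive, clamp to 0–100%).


Original S = 78%
Adjustment = -10 percentage points
New S = 78 + (-10) = 68
Clamp to [0, 100] → 68
= HSL(34°, 68%, 34%)


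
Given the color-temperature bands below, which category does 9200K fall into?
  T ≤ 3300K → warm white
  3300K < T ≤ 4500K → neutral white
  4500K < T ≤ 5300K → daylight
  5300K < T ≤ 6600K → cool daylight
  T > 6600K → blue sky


Temperature: 9200K
9200K > 6600K → blue sky
Classification: blue sky


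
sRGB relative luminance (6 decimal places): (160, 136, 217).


Linearize each channel (sRGB transfer function): c = v/255; c_lin = c/12.92 if c ≤ 0.04045, else ((c+0.055)/1.055)^2.4
  R: 160/255 ≈ 0.627451 > 0.04045 → ((0.627451+0.055)/1.055)^2.4 ≈ 0.351533
  G: 136/255 ≈ 0.533333 > 0.04045 → ((0.533333+0.055)/1.055)^2.4 ≈ 0.246201
  B: 217/255 ≈ 0.850980 > 0.04045 → ((0.850980+0.055)/1.055)^2.4 ≈ 0.693872
R_lin = 0.351533, G_lin = 0.246201, B_lin = 0.693872
L = 0.2126×R + 0.7152×G + 0.0722×B
L = 0.2126×0.351533 + 0.7152×0.246201 + 0.0722×0.693872
L ≈ 0.300917


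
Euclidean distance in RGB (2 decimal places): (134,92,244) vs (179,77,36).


d = √[(R₁-R₂)² + (G₁-G₂)² + (B₁-B₂)²]
d = √[(134-179)² + (92-77)² + (244-36)²]
d = √[2025 + 225 + 43264]
d = √45514
d ≈ 213.34


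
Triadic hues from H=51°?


Triadic: equally spaced at 120° intervals
H1 = 51°
H2 = (51 + 120) mod 360 = 171°
H3 = (51 + 240) mod 360 = 291°
Triadic = 51°, 171°, 291°


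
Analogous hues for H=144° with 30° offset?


Base hue: 144°
Left analog: (144 - 30) mod 360 = 114°
Right analog: (144 + 30) mod 360 = 174°
Analogous hues = 114° and 174°


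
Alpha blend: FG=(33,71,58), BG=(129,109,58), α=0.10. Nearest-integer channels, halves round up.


C = α×F + (1-α)×B, with 1-α = 0.90
R: 0.10×33 + 0.90×129 = 3.30 + 116.10 = 119.40 → 119
G: 0.10×71 + 0.90×109 = 7.10 + 98.10 = 105.20 → 105
B: 0.10×58 + 0.90×58 = 5.80 + 52.20 = 58.00 → 58
= RGB(119, 105, 58)


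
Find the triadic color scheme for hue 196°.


Triadic: equally spaced at 120° intervals
H1 = 196°
H2 = (196 + 120) mod 360 = 316°
H3 = (196 + 240) mod 360 = 76°
Triadic = 196°, 316°, 76°


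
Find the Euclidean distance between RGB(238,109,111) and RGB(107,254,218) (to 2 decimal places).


d = √[(R₁-R₂)² + (G₁-G₂)² + (B₁-B₂)²]
d = √[(238-107)² + (109-254)² + (111-218)²]
d = √[17161 + 21025 + 11449]
d = √49635
d ≈ 222.79


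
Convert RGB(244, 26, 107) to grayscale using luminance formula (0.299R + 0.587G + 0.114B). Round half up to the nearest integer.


Gray = 0.299×R + 0.587×G + 0.114×B
Gray = 0.299×244 + 0.587×26 + 0.114×107
Gray = 72.956 + 15.262 + 12.198
Gray = 100.416 → round half up → 100
Gray = 100


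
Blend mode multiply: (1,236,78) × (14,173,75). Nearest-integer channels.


Multiply: C = A×B/255, rounded to nearest integer
R: 1×14/255 = 14/255 ≈ 0.055 → 0
G: 236×173/255 = 40828/255 ≈ 160.110 → 160
B: 78×75/255 = 5850/255 ≈ 22.941 → 23
= RGB(0, 160, 23)


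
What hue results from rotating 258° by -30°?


New hue = (H + rotation) mod 360
New hue = (258 -30) mod 360
= 228 mod 360
= 228°


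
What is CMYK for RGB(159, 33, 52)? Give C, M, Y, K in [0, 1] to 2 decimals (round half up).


R'=159/255≈0.6235, G'=33/255≈0.1294, B'=52/255≈0.2039
K = 1 - max(R',G',B') = 1 - 159/255 = 96/255 = 0.37647… → 0.38
(1-R'-K)/(1-K) simplifies to (max-R)/max with max = 159:
C = (159-159)/159 = 0/159 = 0 → 0.00
M = (159-33)/159 = 126/159 = 0.79245… → 0.79
Y = (159-52)/159 = 107/159 = 0.67295… → 0.67
= CMYK(0.00, 0.79, 0.67, 0.38)


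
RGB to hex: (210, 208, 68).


R = 210 → D2 (hex)
G = 208 → D0 (hex)
B = 68 → 44 (hex)
Hex = #D2D044


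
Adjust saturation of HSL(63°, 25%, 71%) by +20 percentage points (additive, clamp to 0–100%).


Original S = 25%
Adjustment = +20 percentage points
New S = 25 + (20) = 45
Clamp to [0, 100] → 45
= HSL(63°, 45%, 71%)


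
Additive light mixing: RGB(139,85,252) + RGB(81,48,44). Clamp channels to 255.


Additive: each channel = min(255, C₁+C₂)
R: 139+81 = 220 → 220
G: 85+48 = 133 → 133
B: 252+44 = 296 → 255
= RGB(220, 133, 255)


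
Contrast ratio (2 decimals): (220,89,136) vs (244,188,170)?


Linearize each sRGB channel c=v/255: c/12.92 if c ≤ 0.04045 else ((c+0.055)/1.055)^2.4
L = 0.2126×R_lin + 0.7152×G_lin + 0.0722×B_lin
Color 1 (220,89,136):
  R=220: 220/255≈0.8627 > 0.04045 → ((0.8627+0.055)/1.055)^2.4 ≈ 0.71569
  G=89: 89/255≈0.3490 > 0.04045 → ((0.3490+0.055)/1.055)^2.4 ≈ 0.09990
  B=136: 136/255≈0.5333 > 0.04045 → ((0.5333+0.055)/1.055)^2.4 ≈ 0.24620
  L1 = 0.2126×0.71569 + 0.7152×0.09990 + 0.0722×0.24620 ≈ 0.24138
Color 2 (244,188,170):
  R=244: 244/255≈0.9569 > 0.04045 → ((0.9569+0.055)/1.055)^2.4 ≈ 0.90466
  G=188: 188/255≈0.7373 > 0.04045 → ((0.7373+0.055)/1.055)^2.4 ≈ 0.50289
  B=170: 170/255≈0.6667 > 0.04045 → ((0.6667+0.055)/1.055)^2.4 ≈ 0.40198
  L2 = 0.2126×0.90466 + 0.7152×0.50289 + 0.0722×0.40198 ≈ 0.58102
Lighter = 0.58102, Darker = 0.24138
Ratio = (L_lighter + 0.05) / (L_darker + 0.05)
Ratio = (0.58102 + 0.05) / (0.24138 + 0.05) = 0.63102 / 0.29138 ≈ 2.1656
Ratio ≈ 2.17:1


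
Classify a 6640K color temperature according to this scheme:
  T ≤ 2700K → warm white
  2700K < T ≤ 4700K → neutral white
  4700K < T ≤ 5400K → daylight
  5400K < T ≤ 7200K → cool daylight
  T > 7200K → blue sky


Temperature: 6640K
5400K < 6640K ≤ 7200K → cool daylight
Classification: cool daylight


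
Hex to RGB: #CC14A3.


CC → 204 (R)
14 → 20 (G)
A3 → 163 (B)
= RGB(204, 20, 163)


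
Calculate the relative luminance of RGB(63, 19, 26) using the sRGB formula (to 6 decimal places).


Linearize each channel (sRGB transfer function): c = v/255; c_lin = c/12.92 if c ≤ 0.04045, else ((c+0.055)/1.055)^2.4
  R: 63/255 ≈ 0.247059 > 0.04045 → ((0.247059+0.055)/1.055)^2.4 ≈ 0.049707
  G: 19/255 ≈ 0.074510 > 0.04045 → ((0.074510+0.055)/1.055)^2.4 ≈ 0.006512
  B: 26/255 ≈ 0.101961 > 0.04045 → ((0.101961+0.055)/1.055)^2.4 ≈ 0.010330
R_lin = 0.049707, G_lin = 0.006512, B_lin = 0.010330
L = 0.2126×R + 0.7152×G + 0.0722×B
L = 0.2126×0.049707 + 0.7152×0.006512 + 0.0722×0.010330
L ≈ 0.015971


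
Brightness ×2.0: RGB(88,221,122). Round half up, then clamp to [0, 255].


Multiply each channel by 2.0, round half up, clamp to [0, 255]
R: 88×2.0 = 176
G: 221×2.0 = 442 → clamp → 255
B: 122×2.0 = 244
= RGB(176, 255, 244)


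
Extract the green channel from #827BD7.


Color: #827BD7
R = 82 = 130
G = 7B = 123
B = D7 = 215
Green = 123


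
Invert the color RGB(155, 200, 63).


Invert: (255-R, 255-G, 255-B)
R: 255-155 = 100
G: 255-200 = 55
B: 255-63 = 192
= RGB(100, 55, 192)


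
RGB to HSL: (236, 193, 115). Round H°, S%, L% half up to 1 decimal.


Normalize: R'=236/255≈0.9255, G'=193/255≈0.7569, B'=115/255≈0.4510
Max=236/255, Min=115/255, Δ=Max-Min=121/255
L = (Max+Min)/2 = (236+115)/510 = 351/510 = 0.68823… → L = 68.8%
L > 0.5 → S = Δ/(2-Max-Min) = 121/(510-236-115) = 121/159 = 0.76100… → S = 76.1%
(the 1/255 factors cancel in S and H, so raw channel differences can be used)
Max is R' → H = 60 × (((G-B)/Δ) mod 6) = 60 × (((193-115)/121) mod 6)
  78/121 = 0.6446…
  H = 60 × 0.6446… = 38.677…° → H = 38.7°
= HSL(38.7°, 76.1%, 68.8%)


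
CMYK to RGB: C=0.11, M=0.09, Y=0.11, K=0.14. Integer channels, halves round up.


R = 255 × (1-C) × (1-K) = 255 × 0.89 × 0.86 = 195.177 → 195
G = 255 × (1-M) × (1-K) = 255 × 0.91 × 0.86 = 199.563 → 200
B = 255 × (1-Y) × (1-K) = 255 × 0.89 × 0.86 = 195.177 → 195
= RGB(195, 200, 195)


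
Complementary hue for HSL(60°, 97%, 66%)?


Complement = opposite side of color wheel = hue + 180°
H' = (60 + 180) mod 360 = 240°
S and L unchanged.
= HSL(240°, 97%, 66%)


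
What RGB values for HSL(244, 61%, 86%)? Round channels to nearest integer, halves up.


H=244°, S=0.61, L=0.86
C = (1-|2L-1|)×S = (1-|0.72|)×0.61 = 0.1708
H' = H/60 = 244/60 ≈ 4.0667; X = C×(1-|H' mod 2 - 1|) ≈ 0.0114
m = L - C/2 = 0.86 - 0.0854 = 0.7746
Sector ⌊H'⌋ = 4 → (R',G',B') = (≈0.0114, 0.0, 0.1708)
RGB = ((R'+m)×255, (G'+m)×255, (B'+m)×255) = (200.4266, 197.523, 241.077)
Round half up → RGB(200, 198, 241)


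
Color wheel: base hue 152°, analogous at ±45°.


Base hue: 152°
Left analog: (152 - 45) mod 360 = 107°
Right analog: (152 + 45) mod 360 = 197°
Analogous hues = 107° and 197°


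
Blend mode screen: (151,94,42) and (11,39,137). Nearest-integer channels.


Screen: C = 255 - (255-A)×(255-B)/255, rounded to nearest integer
R: 255 - (255-151)×(255-11)/255 = 255 - 25376/255 ≈ 255 - 99.514 = 155.486 → 155
G: 255 - (255-94)×(255-39)/255 = 255 - 34776/255 ≈ 255 - 136.376 = 118.624 → 119
B: 255 - (255-42)×(255-137)/255 = 255 - 25134/255 ≈ 255 - 98.565 = 156.435 → 156
= RGB(155, 119, 156)


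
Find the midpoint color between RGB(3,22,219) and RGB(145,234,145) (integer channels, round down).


Midpoint: each channel = ⌊(C₁+C₂)/2⌋
R: ⌊(3+145)/2⌋ = 74
G: ⌊(22+234)/2⌋ = 128
B: ⌊(219+145)/2⌋ = 182
= RGB(74, 128, 182)


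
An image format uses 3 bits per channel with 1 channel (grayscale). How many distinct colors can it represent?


Total bits = 3 bits/channel × 1 channels = 3 bits
Distinct colors = 2^3
= 8 colors


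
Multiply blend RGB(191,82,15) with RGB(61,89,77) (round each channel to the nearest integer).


Multiply: C = A×B/255, rounded to nearest integer
R: 191×61/255 = 11651/255 ≈ 45.690 → 46
G: 82×89/255 = 7298/255 ≈ 28.620 → 29
B: 15×77/255 = 1155/255 ≈ 4.529 → 5
= RGB(46, 29, 5)


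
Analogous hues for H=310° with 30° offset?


Base hue: 310°
Left analog: (310 - 30) mod 360 = 280°
Right analog: (310 + 30) mod 360 = 340°
Analogous hues = 280° and 340°


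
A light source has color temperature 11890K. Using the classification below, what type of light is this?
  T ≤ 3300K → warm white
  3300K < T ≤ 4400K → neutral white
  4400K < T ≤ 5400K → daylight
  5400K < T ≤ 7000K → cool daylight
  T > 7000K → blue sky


Temperature: 11890K
11890K > 7000K → blue sky
Classification: blue sky


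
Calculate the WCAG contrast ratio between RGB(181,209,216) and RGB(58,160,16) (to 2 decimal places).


Linearize each sRGB channel c=v/255: c/12.92 if c ≤ 0.04045 else ((c+0.055)/1.055)^2.4
L = 0.2126×R_lin + 0.7152×G_lin + 0.0722×B_lin
Color 1 (181,209,216):
  R=181: 181/255≈0.7098 > 0.04045 → ((0.7098+0.055)/1.055)^2.4 ≈ 0.46208
  G=209: 209/255≈0.8196 > 0.04045 → ((0.8196+0.055)/1.055)^2.4 ≈ 0.63760
  B=216: 216/255≈0.8471 > 0.04045 → ((0.8471+0.055)/1.055)^2.4 ≈ 0.68669
  L1 = 0.2126×0.46208 + 0.7152×0.63760 + 0.0722×0.68669 ≈ 0.60383
Color 2 (58,160,16):
  R=58: 58/255≈0.2275 > 0.04045 → ((0.2275+0.055)/1.055)^2.4 ≈ 0.04231
  G=160: 160/255≈0.6275 > 0.04045 → ((0.6275+0.055)/1.055)^2.4 ≈ 0.35153
  B=16: 16/255≈0.0627 > 0.04045 → ((0.0627+0.055)/1.055)^2.4 ≈ 0.00518
  L2 = 0.2126×0.04231 + 0.7152×0.35153 + 0.0722×0.00518 ≈ 0.26079
Lighter = 0.60383, Darker = 0.26079
Ratio = (L_lighter + 0.05) / (L_darker + 0.05)
Ratio = (0.60383 + 0.05) / (0.26079 + 0.05) = 0.65383 / 0.31079 ≈ 2.1038
Ratio ≈ 2.10:1


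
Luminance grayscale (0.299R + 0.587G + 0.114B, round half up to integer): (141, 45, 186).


Gray = 0.299×R + 0.587×G + 0.114×B
Gray = 0.299×141 + 0.587×45 + 0.114×186
Gray = 42.159 + 26.415 + 21.204
Gray = 89.778 → round half up → 90
Gray = 90


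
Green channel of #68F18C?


Color: #68F18C
R = 68 = 104
G = F1 = 241
B = 8C = 140
Green = 241


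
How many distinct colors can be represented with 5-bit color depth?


Colors = 2^bits = 2^5
= 32 colors


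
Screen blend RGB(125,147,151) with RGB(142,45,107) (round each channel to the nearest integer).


Screen: C = 255 - (255-A)×(255-B)/255, rounded to nearest integer
R: 255 - (255-125)×(255-142)/255 = 255 - 14690/255 ≈ 255 - 57.608 = 197.392 → 197
G: 255 - (255-147)×(255-45)/255 = 255 - 22680/255 ≈ 255 - 88.941 = 166.059 → 166
B: 255 - (255-151)×(255-107)/255 = 255 - 15392/255 ≈ 255 - 60.361 = 194.639 → 195
= RGB(197, 166, 195)


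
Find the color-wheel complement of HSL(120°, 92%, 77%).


Complement = opposite side of color wheel = hue + 180°
H' = (120 + 180) mod 360 = 300°
S and L unchanged.
= HSL(300°, 92%, 77%)


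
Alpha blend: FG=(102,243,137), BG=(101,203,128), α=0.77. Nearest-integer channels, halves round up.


C = α×F + (1-α)×B, with 1-α = 0.23
R: 0.77×102 + 0.23×101 = 78.54 + 23.23 = 101.77 → 102
G: 0.77×243 + 0.23×203 = 187.11 + 46.69 = 233.80 → 234
B: 0.77×137 + 0.23×128 = 105.49 + 29.44 = 134.93 → 135
= RGB(102, 234, 135)


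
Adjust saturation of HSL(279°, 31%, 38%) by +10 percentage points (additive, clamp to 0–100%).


Original S = 31%
Adjustment = +10 percentage points
New S = 31 + (10) = 41
Clamp to [0, 100] → 41
= HSL(279°, 41%, 38%)


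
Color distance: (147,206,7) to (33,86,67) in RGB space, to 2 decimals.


d = √[(R₁-R₂)² + (G₁-G₂)² + (B₁-B₂)²]
d = √[(147-33)² + (206-86)² + (7-67)²]
d = √[12996 + 14400 + 3600]
d = √30996
d ≈ 176.06


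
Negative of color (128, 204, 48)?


Invert: (255-R, 255-G, 255-B)
R: 255-128 = 127
G: 255-204 = 51
B: 255-48 = 207
= RGB(127, 51, 207)


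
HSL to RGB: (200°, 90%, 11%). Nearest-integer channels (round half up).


H=200°, S=0.90, L=0.11
C = (1-|2L-1|)×S = (1-|-0.78|)×0.90 = 0.198
H' = H/60 = 200/60 ≈ 3.3333; X = C×(1-|H' mod 2 - 1|) = 0.132
m = L - C/2 = 0.11 - 0.099 = 0.011
Sector ⌊H'⌋ = 3 → (R',G',B') = (0.0, 0.132, 0.198)
RGB = ((R'+m)×255, (G'+m)×255, (B'+m)×255) = (2.805, 36.465, 53.295)
Round half up → RGB(3, 36, 53)


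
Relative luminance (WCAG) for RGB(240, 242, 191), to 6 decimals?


Linearize each channel (sRGB transfer function): c = v/255; c_lin = c/12.92 if c ≤ 0.04045, else ((c+0.055)/1.055)^2.4
  R: 240/255 ≈ 0.941176 > 0.04045 → ((0.941176+0.055)/1.055)^2.4 ≈ 0.871367
  G: 242/255 ≈ 0.949020 > 0.04045 → ((0.949020+0.055)/1.055)^2.4 ≈ 0.887923
  B: 191/255 ≈ 0.749020 > 0.04045 → ((0.749020+0.055)/1.055)^2.4 ≈ 0.520996
R_lin = 0.871367, G_lin = 0.887923, B_lin = 0.520996
L = 0.2126×R + 0.7152×G + 0.0722×B
L = 0.2126×0.871367 + 0.7152×0.887923 + 0.0722×0.520996
L ≈ 0.857911


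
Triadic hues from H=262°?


Triadic: equally spaced at 120° intervals
H1 = 262°
H2 = (262 + 120) mod 360 = 22°
H3 = (262 + 240) mod 360 = 142°
Triadic = 262°, 22°, 142°


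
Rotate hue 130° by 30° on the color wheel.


New hue = (H + rotation) mod 360
New hue = (130 + 30) mod 360
= 160 mod 360
= 160°


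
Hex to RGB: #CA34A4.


CA → 202 (R)
34 → 52 (G)
A4 → 164 (B)
= RGB(202, 52, 164)


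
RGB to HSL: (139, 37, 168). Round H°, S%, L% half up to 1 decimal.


Normalize: R'=139/255≈0.5451, G'=37/255≈0.1451, B'=168/255≈0.6588
Max=168/255, Min=37/255, Δ=Max-Min=131/255
L = (Max+Min)/2 = (168+37)/510 = 205/510 = 0.40196… → L = 40.2%
L ≤ 0.5 → S = Δ/(Max+Min) = 131/(168+37) = 131/205 = 0.63902… → S = 63.9%
(the 1/255 factors cancel in S and H, so raw channel differences can be used)
Max is B' → H = 60 × ((R-G)/Δ + 4) = 60 × ((139-37)/131 + 4)
  102/131 + 4 = 0.7786… + 4 = 4.7786…
  H = 60 × 4.7786… = 286.717…° → H = 286.7°
= HSL(286.7°, 63.9%, 40.2%)


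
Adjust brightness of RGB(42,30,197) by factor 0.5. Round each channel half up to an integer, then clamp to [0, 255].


Multiply each channel by 0.5, round half up, clamp to [0, 255]
R: 42×0.5 = 21
G: 30×0.5 = 15
B: 197×0.5 = 98.5 → round → 99
= RGB(21, 15, 99)


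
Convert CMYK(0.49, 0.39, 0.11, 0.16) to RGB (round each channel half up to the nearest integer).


R = 255 × (1-C) × (1-K) = 255 × 0.51 × 0.84 = 109.242 → 109
G = 255 × (1-M) × (1-K) = 255 × 0.61 × 0.84 = 130.662 → 131
B = 255 × (1-Y) × (1-K) = 255 × 0.89 × 0.84 = 190.638 → 191
= RGB(109, 131, 191)


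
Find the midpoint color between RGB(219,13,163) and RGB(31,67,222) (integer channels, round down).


Midpoint: each channel = ⌊(C₁+C₂)/2⌋
R: ⌊(219+31)/2⌋ = 125
G: ⌊(13+67)/2⌋ = 40
B: ⌊(163+222)/2⌋ = 192
= RGB(125, 40, 192)


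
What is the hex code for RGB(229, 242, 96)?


R = 229 → E5 (hex)
G = 242 → F2 (hex)
B = 96 → 60 (hex)
Hex = #E5F260


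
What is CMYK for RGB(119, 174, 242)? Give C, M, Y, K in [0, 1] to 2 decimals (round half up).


R'=119/255≈0.4667, G'=174/255≈0.6824, B'=242/255≈0.9490
K = 1 - max(R',G',B') = 1 - 242/255 = 13/255 = 0.05098… → 0.05
(1-R'-K)/(1-K) simplifies to (max-R)/max with max = 242:
C = (242-119)/242 = 123/242 = 0.50826… → 0.51
M = (242-174)/242 = 68/242 = 0.28099… → 0.28
Y = (242-242)/242 = 0/242 = 0 → 0.00
= CMYK(0.51, 0.28, 0.00, 0.05)


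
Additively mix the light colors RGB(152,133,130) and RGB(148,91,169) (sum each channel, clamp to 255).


Additive: each channel = min(255, C₁+C₂)
R: 152+148 = 300 → 255
G: 133+91 = 224 → 224
B: 130+169 = 299 → 255
= RGB(255, 224, 255)


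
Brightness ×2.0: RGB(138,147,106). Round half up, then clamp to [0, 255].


Multiply each channel by 2.0, round half up, clamp to [0, 255]
R: 138×2.0 = 276 → clamp → 255
G: 147×2.0 = 294 → clamp → 255
B: 106×2.0 = 212
= RGB(255, 255, 212)


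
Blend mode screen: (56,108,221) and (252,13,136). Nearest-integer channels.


Screen: C = 255 - (255-A)×(255-B)/255, rounded to nearest integer
R: 255 - (255-56)×(255-252)/255 = 255 - 597/255 ≈ 255 - 2.341 = 252.659 → 253
G: 255 - (255-108)×(255-13)/255 = 255 - 35574/255 ≈ 255 - 139.506 = 115.494 → 115
B: 255 - (255-221)×(255-136)/255 = 255 - 4046/255 ≈ 255 - 15.867 = 239.133 → 239
= RGB(253, 115, 239)


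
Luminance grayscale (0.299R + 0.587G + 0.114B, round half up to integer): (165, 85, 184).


Gray = 0.299×R + 0.587×G + 0.114×B
Gray = 0.299×165 + 0.587×85 + 0.114×184
Gray = 49.335 + 49.895 + 20.976
Gray = 120.206 → round half up → 120
Gray = 120


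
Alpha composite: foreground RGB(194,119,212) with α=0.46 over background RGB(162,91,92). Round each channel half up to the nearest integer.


C = α×F + (1-α)×B, with 1-α = 0.54
R: 0.46×194 + 0.54×162 = 89.24 + 87.48 = 176.72 → 177
G: 0.46×119 + 0.54×91 = 54.74 + 49.14 = 103.88 → 104
B: 0.46×212 + 0.54×92 = 97.52 + 49.68 = 147.20 → 147
= RGB(177, 104, 147)


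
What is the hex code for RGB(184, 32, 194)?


R = 184 → B8 (hex)
G = 32 → 20 (hex)
B = 194 → C2 (hex)
Hex = #B820C2


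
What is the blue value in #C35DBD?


Color: #C35DBD
R = C3 = 195
G = 5D = 93
B = BD = 189
Blue = 189


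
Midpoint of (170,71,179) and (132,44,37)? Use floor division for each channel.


Midpoint: each channel = ⌊(C₁+C₂)/2⌋
R: ⌊(170+132)/2⌋ = 151
G: ⌊(71+44)/2⌋ = 57
B: ⌊(179+37)/2⌋ = 108
= RGB(151, 57, 108)


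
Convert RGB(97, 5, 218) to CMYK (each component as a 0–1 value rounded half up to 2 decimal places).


R'=97/255≈0.3804, G'=5/255≈0.0196, B'=218/255≈0.8549
K = 1 - max(R',G',B') = 1 - 218/255 = 37/255 = 0.14509… → 0.15
(1-R'-K)/(1-K) simplifies to (max-R)/max with max = 218:
C = (218-97)/218 = 121/218 = 0.55504… → 0.56
M = (218-5)/218 = 213/218 = 0.97706… → 0.98
Y = (218-218)/218 = 0/218 = 0 → 0.00
= CMYK(0.56, 0.98, 0.00, 0.15)


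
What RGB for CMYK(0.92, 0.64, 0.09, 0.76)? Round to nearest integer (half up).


R = 255 × (1-C) × (1-K) = 255 × 0.08 × 0.24 = 4.896 → 5
G = 255 × (1-M) × (1-K) = 255 × 0.36 × 0.24 = 22.032 → 22
B = 255 × (1-Y) × (1-K) = 255 × 0.91 × 0.24 = 55.692 → 56
= RGB(5, 22, 56)


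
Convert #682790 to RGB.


68 → 104 (R)
27 → 39 (G)
90 → 144 (B)
= RGB(104, 39, 144)


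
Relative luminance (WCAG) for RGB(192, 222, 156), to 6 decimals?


Linearize each channel (sRGB transfer function): c = v/255; c_lin = c/12.92 if c ≤ 0.04045, else ((c+0.055)/1.055)^2.4
  R: 192/255 ≈ 0.752941 > 0.04045 → ((0.752941+0.055)/1.055)^2.4 ≈ 0.527115
  G: 222/255 ≈ 0.870588 > 0.04045 → ((0.870588+0.055)/1.055)^2.4 ≈ 0.730461
  B: 156/255 ≈ 0.611765 > 0.04045 → ((0.611765+0.055)/1.055)^2.4 ≈ 0.332452
R_lin = 0.527115, G_lin = 0.730461, B_lin = 0.332452
L = 0.2126×R + 0.7152×G + 0.0722×B
L = 0.2126×0.527115 + 0.7152×0.730461 + 0.0722×0.332452
L ≈ 0.658493


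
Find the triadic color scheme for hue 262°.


Triadic: equally spaced at 120° intervals
H1 = 262°
H2 = (262 + 120) mod 360 = 22°
H3 = (262 + 240) mod 360 = 142°
Triadic = 262°, 22°, 142°


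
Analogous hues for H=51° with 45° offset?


Base hue: 51°
Left analog: (51 - 45) mod 360 = 6°
Right analog: (51 + 45) mod 360 = 96°
Analogous hues = 6° and 96°


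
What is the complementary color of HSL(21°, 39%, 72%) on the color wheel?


Complement = opposite side of color wheel = hue + 180°
H' = (21 + 180) mod 360 = 201°
S and L unchanged.
= HSL(201°, 39%, 72%)


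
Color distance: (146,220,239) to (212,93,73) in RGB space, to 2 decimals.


d = √[(R₁-R₂)² + (G₁-G₂)² + (B₁-B₂)²]
d = √[(146-212)² + (220-93)² + (239-73)²]
d = √[4356 + 16129 + 27556]
d = √48041
d ≈ 219.18


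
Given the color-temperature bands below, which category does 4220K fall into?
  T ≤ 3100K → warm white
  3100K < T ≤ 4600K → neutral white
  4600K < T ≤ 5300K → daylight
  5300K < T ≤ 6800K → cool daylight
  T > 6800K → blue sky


Temperature: 4220K
3100K < 4220K ≤ 4600K → neutral white
Classification: neutral white


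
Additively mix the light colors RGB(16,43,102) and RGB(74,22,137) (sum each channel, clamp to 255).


Additive: each channel = min(255, C₁+C₂)
R: 16+74 = 90 → 90
G: 43+22 = 65 → 65
B: 102+137 = 239 → 239
= RGB(90, 65, 239)


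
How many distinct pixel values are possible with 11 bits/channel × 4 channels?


Total bits = 11 bits/channel × 4 channels = 44 bits
Distinct pixel values = 2^44
= 17,592,186,044,416 pixel values


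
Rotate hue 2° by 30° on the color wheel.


New hue = (H + rotation) mod 360
New hue = (2 + 30) mod 360
= 32 mod 360
= 32°


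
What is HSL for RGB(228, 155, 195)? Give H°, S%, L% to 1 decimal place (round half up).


Normalize: R'=228/255≈0.8941, G'=155/255≈0.6078, B'=195/255≈0.7647
Max=228/255, Min=155/255, Δ=Max-Min=73/255
L = (Max+Min)/2 = (228+155)/510 = 383/510 = 0.75098… → L = 75.1%
L > 0.5 → S = Δ/(2-Max-Min) = 73/(510-228-155) = 73/127 = 0.57480… → S = 57.5%
(the 1/255 factors cancel in S and H, so raw channel differences can be used)
Max is R' → H = 60 × (((G-B)/Δ) mod 6) = 60 × (((155-195)/73) mod 6)
  (-40)/73 = -0.5479…; negative, so add 6 → 5.4520…
  H = 60 × 5.4520… = 327.123…° → H = 327.1°
= HSL(327.1°, 57.5%, 75.1%)


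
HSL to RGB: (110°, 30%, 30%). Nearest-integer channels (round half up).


H=110°, S=0.30, L=0.30
C = (1-|2L-1|)×S = (1-|-0.40|)×0.30 = 0.18
H' = H/60 = 110/60 ≈ 1.8333; X = C×(1-|H' mod 2 - 1|) = 0.03
m = L - C/2 = 0.30 - 0.09 = 0.21
Sector ⌊H'⌋ = 1 → (R',G',B') = (0.03, 0.18, 0.0)
RGB = ((R'+m)×255, (G'+m)×255, (B'+m)×255) = (61.2, 99.45, 53.55)
Round half up → RGB(61, 99, 54)


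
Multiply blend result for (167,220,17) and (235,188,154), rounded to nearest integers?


Multiply: C = A×B/255, rounded to nearest integer
R: 167×235/255 = 39245/255 ≈ 153.902 → 154
G: 220×188/255 = 41360/255 ≈ 162.196 → 162
B: 17×154/255 = 2618/255 ≈ 10.267 → 10
= RGB(154, 162, 10)


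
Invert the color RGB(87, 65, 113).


Invert: (255-R, 255-G, 255-B)
R: 255-87 = 168
G: 255-65 = 190
B: 255-113 = 142
= RGB(168, 190, 142)


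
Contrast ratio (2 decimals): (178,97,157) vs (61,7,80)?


Linearize each sRGB channel c=v/255: c/12.92 if c ≤ 0.04045 else ((c+0.055)/1.055)^2.4
L = 0.2126×R_lin + 0.7152×G_lin + 0.0722×B_lin
Color 1 (178,97,157):
  R=178: 178/255≈0.6980 > 0.04045 → ((0.6980+0.055)/1.055)^2.4 ≈ 0.44520
  G=97: 97/255≈0.3804 > 0.04045 → ((0.3804+0.055)/1.055)^2.4 ≈ 0.11954
  B=157: 157/255≈0.6157 > 0.04045 → ((0.6157+0.055)/1.055)^2.4 ≈ 0.33716
  L1 = 0.2126×0.44520 + 0.7152×0.11954 + 0.0722×0.33716 ≈ 0.20449
Color 2 (61,7,80):
  R=61: 61/255≈0.2392 > 0.04045 → ((0.2392+0.055)/1.055)^2.4 ≈ 0.04667
  G=7: 7/255≈0.0275 ≤ 0.04045 → 0.0275/12.92 ≈ 0.00212
  B=80: 80/255≈0.3137 > 0.04045 → ((0.3137+0.055)/1.055)^2.4 ≈ 0.08022
  L2 = 0.2126×0.04667 + 0.7152×0.00212 + 0.0722×0.08022 ≈ 0.01723
Lighter = 0.20449, Darker = 0.01723
Ratio = (L_lighter + 0.05) / (L_darker + 0.05)
Ratio = (0.20449 + 0.05) / (0.01723 + 0.05) = 0.25449 / 0.06723 ≈ 3.7852
Ratio ≈ 3.79:1


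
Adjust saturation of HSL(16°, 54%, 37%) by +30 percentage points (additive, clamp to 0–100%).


Original S = 54%
Adjustment = +30 percentage points
New S = 54 + (30) = 84
Clamp to [0, 100] → 84
= HSL(16°, 84%, 37%)


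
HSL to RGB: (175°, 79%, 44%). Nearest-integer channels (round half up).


H=175°, S=0.79, L=0.44
C = (1-|2L-1|)×S = (1-|-0.12|)×0.79 = 0.6952
H' = H/60 = 175/60 ≈ 2.9167; X = C×(1-|H' mod 2 - 1|) ≈ 0.6373
m = L - C/2 = 0.44 - 0.3476 = 0.0924
Sector ⌊H'⌋ = 2 → (R',G',B') = (0.0, 0.6952, ≈0.6373)
RGB = ((R'+m)×255, (G'+m)×255, (B'+m)×255) = (23.562, 200.838, 186.065)
Round half up → RGB(24, 201, 186)


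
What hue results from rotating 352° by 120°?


New hue = (H + rotation) mod 360
New hue = (352 + 120) mod 360
= 472 mod 360
= 112°


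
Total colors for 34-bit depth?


Colors = 2^bits = 2^34
= 17,179,869,184 colors


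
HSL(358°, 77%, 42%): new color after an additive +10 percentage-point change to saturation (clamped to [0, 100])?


Original S = 77%
Adjustment = +10 percentage points
New S = 77 + (10) = 87
Clamp to [0, 100] → 87
= HSL(358°, 87%, 42%)


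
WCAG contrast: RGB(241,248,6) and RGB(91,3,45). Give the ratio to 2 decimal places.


Linearize each sRGB channel c=v/255: c/12.92 if c ≤ 0.04045 else ((c+0.055)/1.055)^2.4
L = 0.2126×R_lin + 0.7152×G_lin + 0.0722×B_lin
Color 1 (241,248,6):
  R=241: 241/255≈0.9451 > 0.04045 → ((0.9451+0.055)/1.055)^2.4 ≈ 0.87962
  G=248: 248/255≈0.9725 > 0.04045 → ((0.9725+0.055)/1.055)^2.4 ≈ 0.93869
  B=6: 6/255≈0.0235 ≤ 0.04045 → 0.0235/12.92 ≈ 0.00182
  L1 = 0.2126×0.87962 + 0.7152×0.93869 + 0.0722×0.00182 ≈ 0.85849
Color 2 (91,3,45):
  R=91: 91/255≈0.3569 > 0.04045 → ((0.3569+0.055)/1.055)^2.4 ≈ 0.10462
  G=3: 3/255≈0.0118 ≤ 0.04045 → 0.0118/12.92 ≈ 0.00091
  B=45: 45/255≈0.1765 > 0.04045 → ((0.1765+0.055)/1.055)^2.4 ≈ 0.02624
  L2 = 0.2126×0.10462 + 0.7152×0.00091 + 0.0722×0.02624 ≈ 0.02479
Lighter = 0.85849, Darker = 0.02479
Ratio = (L_lighter + 0.05) / (L_darker + 0.05)
Ratio = (0.85849 + 0.05) / (0.02479 + 0.05) = 0.90849 / 0.07479 ≈ 12.1476
Ratio ≈ 12.15:1


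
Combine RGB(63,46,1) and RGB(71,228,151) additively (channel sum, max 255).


Additive: each channel = min(255, C₁+C₂)
R: 63+71 = 134 → 134
G: 46+228 = 274 → 255
B: 1+151 = 152 → 152
= RGB(134, 255, 152)


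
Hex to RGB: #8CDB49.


8C → 140 (R)
DB → 219 (G)
49 → 73 (B)
= RGB(140, 219, 73)


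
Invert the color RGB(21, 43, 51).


Invert: (255-R, 255-G, 255-B)
R: 255-21 = 234
G: 255-43 = 212
B: 255-51 = 204
= RGB(234, 212, 204)


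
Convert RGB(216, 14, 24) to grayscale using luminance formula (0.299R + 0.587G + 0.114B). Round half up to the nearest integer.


Gray = 0.299×R + 0.587×G + 0.114×B
Gray = 0.299×216 + 0.587×14 + 0.114×24
Gray = 64.584 + 8.218 + 2.736
Gray = 75.538 → round half up → 76
Gray = 76


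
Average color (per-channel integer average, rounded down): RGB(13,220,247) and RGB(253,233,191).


Midpoint: each channel = ⌊(C₁+C₂)/2⌋
R: ⌊(13+253)/2⌋ = 133
G: ⌊(220+233)/2⌋ = 226
B: ⌊(247+191)/2⌋ = 219
= RGB(133, 226, 219)


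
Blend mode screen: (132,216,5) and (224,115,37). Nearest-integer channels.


Screen: C = 255 - (255-A)×(255-B)/255, rounded to nearest integer
R: 255 - (255-132)×(255-224)/255 = 255 - 3813/255 ≈ 255 - 14.953 = 240.047 → 240
G: 255 - (255-216)×(255-115)/255 = 255 - 5460/255 ≈ 255 - 21.412 = 233.588 → 234
B: 255 - (255-5)×(255-37)/255 = 255 - 54500/255 ≈ 255 - 213.725 = 41.275 → 41
= RGB(240, 234, 41)


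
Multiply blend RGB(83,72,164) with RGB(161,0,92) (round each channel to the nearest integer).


Multiply: C = A×B/255, rounded to nearest integer
R: 83×161/255 = 13363/255 ≈ 52.404 → 52
G: 72×0/255 = 0/255 ≈ 0.000 → 0
B: 164×92/255 = 15088/255 ≈ 59.169 → 59
= RGB(52, 0, 59)


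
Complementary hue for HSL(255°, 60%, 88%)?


Complement = opposite side of color wheel = hue + 180°
H' = (255 + 180) mod 360 = 75°
S and L unchanged.
= HSL(75°, 60%, 88%)


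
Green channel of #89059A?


Color: #89059A
R = 89 = 137
G = 05 = 5
B = 9A = 154
Green = 5


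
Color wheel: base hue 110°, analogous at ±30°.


Base hue: 110°
Left analog: (110 - 30) mod 360 = 80°
Right analog: (110 + 30) mod 360 = 140°
Analogous hues = 80° and 140°


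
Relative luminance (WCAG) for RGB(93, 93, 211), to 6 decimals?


Linearize each channel (sRGB transfer function): c = v/255; c_lin = c/12.92 if c ≤ 0.04045, else ((c+0.055)/1.055)^2.4
  R: 93/255 ≈ 0.364706 > 0.04045 → ((0.364706+0.055)/1.055)^2.4 ≈ 0.109462
  G: 93/255 ≈ 0.364706 > 0.04045 → ((0.364706+0.055)/1.055)^2.4 ≈ 0.109462
  B: 211/255 ≈ 0.827451 > 0.04045 → ((0.827451+0.055)/1.055)^2.4 ≈ 0.651406
R_lin = 0.109462, G_lin = 0.109462, B_lin = 0.651406
L = 0.2126×R + 0.7152×G + 0.0722×B
L = 0.2126×0.109462 + 0.7152×0.109462 + 0.0722×0.651406
L ≈ 0.148590


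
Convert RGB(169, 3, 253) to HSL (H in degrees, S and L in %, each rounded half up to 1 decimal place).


Normalize: R'=169/255≈0.6627, G'=3/255≈0.0118, B'=253/255≈0.9922
Max=253/255, Min=3/255, Δ=Max-Min=250/255
L = (Max+Min)/2 = (253+3)/510 = 256/510 = 0.50196… → L = 50.2%
L > 0.5 → S = Δ/(2-Max-Min) = 250/(510-253-3) = 250/254 = 0.98425… → S = 98.4%
(the 1/255 factors cancel in S and H, so raw channel differences can be used)
Max is B' → H = 60 × ((R-G)/Δ + 4) = 60 × ((169-3)/250 + 4)
  166/250 + 4 = 0.664 + 4 = 4.664
  H = 60 × 4.664 = 279.84° → H = 279.8°
= HSL(279.8°, 98.4%, 50.2%)


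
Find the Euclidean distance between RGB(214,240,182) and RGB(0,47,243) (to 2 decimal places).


d = √[(R₁-R₂)² + (G₁-G₂)² + (B₁-B₂)²]
d = √[(214-0)² + (240-47)² + (182-243)²]
d = √[45796 + 37249 + 3721]
d = √86766
d ≈ 294.56


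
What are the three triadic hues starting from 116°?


Triadic: equally spaced at 120° intervals
H1 = 116°
H2 = (116 + 120) mod 360 = 236°
H3 = (116 + 240) mod 360 = 356°
Triadic = 116°, 236°, 356°


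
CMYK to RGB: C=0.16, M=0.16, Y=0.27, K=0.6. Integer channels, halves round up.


R = 255 × (1-C) × (1-K) = 255 × 0.84 × 0.40 = 85.68 → 86
G = 255 × (1-M) × (1-K) = 255 × 0.84 × 0.40 = 85.68 → 86
B = 255 × (1-Y) × (1-K) = 255 × 0.73 × 0.40 = 74.46 → 74
= RGB(86, 86, 74)


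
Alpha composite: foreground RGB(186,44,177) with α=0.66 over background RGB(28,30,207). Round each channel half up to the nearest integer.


C = α×F + (1-α)×B, with 1-α = 0.34
R: 0.66×186 + 0.34×28 = 122.76 + 9.52 = 132.28 → 132
G: 0.66×44 + 0.34×30 = 29.04 + 10.20 = 39.24 → 39
B: 0.66×177 + 0.34×207 = 116.82 + 70.38 = 187.20 → 187
= RGB(132, 39, 187)


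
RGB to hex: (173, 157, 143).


R = 173 → AD (hex)
G = 157 → 9D (hex)
B = 143 → 8F (hex)
Hex = #AD9D8F


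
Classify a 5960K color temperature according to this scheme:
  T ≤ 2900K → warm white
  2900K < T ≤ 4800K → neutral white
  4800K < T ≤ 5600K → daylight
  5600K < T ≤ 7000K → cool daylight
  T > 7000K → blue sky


Temperature: 5960K
5600K < 5960K ≤ 7000K → cool daylight
Classification: cool daylight


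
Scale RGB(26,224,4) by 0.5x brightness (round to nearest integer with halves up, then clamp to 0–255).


Multiply each channel by 0.5, round half up, clamp to [0, 255]
R: 26×0.5 = 13
G: 224×0.5 = 112
B: 4×0.5 = 2
= RGB(13, 112, 2)


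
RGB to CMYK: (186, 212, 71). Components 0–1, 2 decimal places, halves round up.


R'=186/255≈0.7294, G'=212/255≈0.8314, B'=71/255≈0.2784
K = 1 - max(R',G',B') = 1 - 212/255 = 43/255 = 0.16862… → 0.17
(1-R'-K)/(1-K) simplifies to (max-R)/max with max = 212:
C = (212-186)/212 = 26/212 = 0.12264… → 0.12
M = (212-212)/212 = 0/212 = 0 → 0.00
Y = (212-71)/212 = 141/212 = 0.66509… → 0.67
= CMYK(0.12, 0.00, 0.67, 0.17)


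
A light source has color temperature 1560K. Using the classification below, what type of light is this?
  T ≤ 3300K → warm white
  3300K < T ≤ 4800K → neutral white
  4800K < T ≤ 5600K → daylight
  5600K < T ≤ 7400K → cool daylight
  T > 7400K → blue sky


Temperature: 1560K
1560K ≤ 3300K → warm white
Classification: warm white


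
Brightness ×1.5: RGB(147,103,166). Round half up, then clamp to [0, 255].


Multiply each channel by 1.5, round half up, clamp to [0, 255]
R: 147×1.5 = 220.5 → round → 221
G: 103×1.5 = 154.5 → round → 155
B: 166×1.5 = 249
= RGB(221, 155, 249)


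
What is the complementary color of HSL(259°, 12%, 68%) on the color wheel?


Complement = opposite side of color wheel = hue + 180°
H' = (259 + 180) mod 360 = 79°
S and L unchanged.
= HSL(79°, 12%, 68%)


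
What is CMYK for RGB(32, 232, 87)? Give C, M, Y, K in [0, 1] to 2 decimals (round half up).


R'=32/255≈0.1255, G'=232/255≈0.9098, B'=87/255≈0.3412
K = 1 - max(R',G',B') = 1 - 232/255 = 23/255 = 0.09019… → 0.09
(1-R'-K)/(1-K) simplifies to (max-R)/max with max = 232:
C = (232-32)/232 = 200/232 = 0.86206… → 0.86
M = (232-232)/232 = 0/232 = 0 → 0.00
Y = (232-87)/232 = 145/232 = 0.625 → 0.63
= CMYK(0.86, 0.00, 0.63, 0.09)
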